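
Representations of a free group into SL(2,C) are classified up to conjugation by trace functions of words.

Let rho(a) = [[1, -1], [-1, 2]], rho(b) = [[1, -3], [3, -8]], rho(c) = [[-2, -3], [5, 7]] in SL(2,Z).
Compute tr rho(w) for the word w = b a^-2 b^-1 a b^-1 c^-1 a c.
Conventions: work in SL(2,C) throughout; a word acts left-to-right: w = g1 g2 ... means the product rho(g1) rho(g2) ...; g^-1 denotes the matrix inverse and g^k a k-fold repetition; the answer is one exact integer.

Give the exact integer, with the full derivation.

rho(b) = [[1, -3], [3, -8]]
... * rho(a^-1) = [[2, 1], [1, 1]]  ->  [[-1, -2], [-2, -5]]
... * rho(a^-1) = [[2, 1], [1, 1]]  ->  [[-4, -3], [-9, -7]]
... * rho(b^-1) = [[-8, 3], [-3, 1]]  ->  [[41, -15], [93, -34]]
... * rho(a) = [[1, -1], [-1, 2]]  ->  [[56, -71], [127, -161]]
... * rho(b^-1) = [[-8, 3], [-3, 1]]  ->  [[-235, 97], [-533, 220]]
... * rho(c^-1) = [[7, 3], [-5, -2]]  ->  [[-2130, -899], [-4831, -2039]]
... * rho(a) = [[1, -1], [-1, 2]]  ->  [[-1231, 332], [-2792, 753]]
... * rho(c) = [[-2, -3], [5, 7]]  ->  [[4122, 6017], [9349, 13647]]
tr = 4122 + 13647 = 17769

17769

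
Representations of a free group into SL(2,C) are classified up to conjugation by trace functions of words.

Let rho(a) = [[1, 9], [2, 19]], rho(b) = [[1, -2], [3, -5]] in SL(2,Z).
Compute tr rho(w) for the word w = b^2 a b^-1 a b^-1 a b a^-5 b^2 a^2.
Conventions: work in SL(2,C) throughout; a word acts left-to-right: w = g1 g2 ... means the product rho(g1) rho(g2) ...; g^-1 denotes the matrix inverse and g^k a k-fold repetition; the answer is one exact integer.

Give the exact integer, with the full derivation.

-59464921617200

rho(b) = [[1, -2], [3, -5]]
... * rho(b) = [[1, -2], [3, -5]]  ->  [[-5, 8], [-12, 19]]
... * rho(a) = [[1, 9], [2, 19]]  ->  [[11, 107], [26, 253]]
... * rho(b^-1) = [[-5, 2], [-3, 1]]  ->  [[-376, 129], [-889, 305]]
... * rho(a) = [[1, 9], [2, 19]]  ->  [[-118, -933], [-279, -2206]]
... * rho(b^-1) = [[-5, 2], [-3, 1]]  ->  [[3389, -1169], [8013, -2764]]
... * rho(a) = [[1, 9], [2, 19]]  ->  [[1051, 8290], [2485, 19601]]
... * rho(b) = [[1, -2], [3, -5]]  ->  [[25921, -43552], [61288, -102975]]
... * rho(a^-1) = [[19, -9], [-2, 1]]  ->  [[579603, -276841], [1370422, -654567]]
... * rho(a^-1) = [[19, -9], [-2, 1]]  ->  [[11566139, -5493268], [27347152, -12988365]]
... * rho(a^-1) = [[19, -9], [-2, 1]]  ->  [[230743177, -109588519], [545572618, -259112733]]
... * rho(a^-1) = [[19, -9], [-2, 1]]  ->  [[4603297401, -2186277112], [10884105208, -5169266295]]
... * rho(a^-1) = [[19, -9], [-2, 1]]  ->  [[91835204843, -43615953721], [217136531542, -103126213167]]
... * rho(b) = [[1, -2], [3, -5]]  ->  [[-39012656320, 34409358919], [-92242107959, 81358002751]]
... * rho(b) = [[1, -2], [3, -5]]  ->  [[64215420437, -94021481955], [151831900294, -222305797837]]
... * rho(a) = [[1, 9], [2, 19]]  ->  [[-123827543473, -1208469373212], [-292779695380, -2857323056257]]
... * rho(a) = [[1, 9], [2, 19]]  ->  [[-2540766289897, -24075365982285], [-6007425807894, -56924155327303]]
tr = -2540766289897 + -56924155327303 = -59464921617200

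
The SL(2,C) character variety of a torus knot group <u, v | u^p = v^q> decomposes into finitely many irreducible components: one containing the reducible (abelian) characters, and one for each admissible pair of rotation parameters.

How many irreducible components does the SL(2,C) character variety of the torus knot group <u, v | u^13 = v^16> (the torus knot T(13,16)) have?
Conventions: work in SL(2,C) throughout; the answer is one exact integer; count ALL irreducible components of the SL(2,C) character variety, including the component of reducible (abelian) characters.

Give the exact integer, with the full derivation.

In the torus knot group T(13,16), u^13 = v^16 is central, so an irreducible representation sends it to +I or -I (Schur).
This locks tr(u) to 2*cos(pi*alpha/13), alpha in 1..12, and tr(v) to 2*cos(pi*beta/16), beta in 1..15, on each component of irreducible characters.
The two central values (-1)^alpha I and (-1)^beta I must be the same matrix, so alpha and beta share a parity.
Enumerate parity-matched pairs: 6*8 odd-odd plus 6*7 even-even gives 90.
Total: 90 irreducible-character components + 1 reducible (abelian) component = 91.

91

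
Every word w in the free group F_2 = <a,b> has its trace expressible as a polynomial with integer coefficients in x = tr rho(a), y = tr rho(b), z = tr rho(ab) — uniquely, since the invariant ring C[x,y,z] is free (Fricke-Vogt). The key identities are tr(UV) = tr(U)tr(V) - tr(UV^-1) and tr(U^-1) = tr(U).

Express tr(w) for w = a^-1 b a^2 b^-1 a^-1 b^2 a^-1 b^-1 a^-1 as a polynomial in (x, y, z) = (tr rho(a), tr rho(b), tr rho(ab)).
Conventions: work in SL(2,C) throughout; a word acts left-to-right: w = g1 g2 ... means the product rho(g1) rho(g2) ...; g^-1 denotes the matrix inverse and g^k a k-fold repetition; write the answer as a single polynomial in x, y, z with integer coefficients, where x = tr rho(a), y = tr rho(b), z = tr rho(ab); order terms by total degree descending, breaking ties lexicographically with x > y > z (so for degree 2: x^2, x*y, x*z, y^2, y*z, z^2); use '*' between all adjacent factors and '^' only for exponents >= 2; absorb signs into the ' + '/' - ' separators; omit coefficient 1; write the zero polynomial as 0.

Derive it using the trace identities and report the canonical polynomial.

next, trace(b a^2) = trace(a)*trace(b a) - trace(b)  (reduce the a square) = x*z - y
trace(a^2 b a) = trace(a)*trace(b a^2) - trace(b a)  (reduce the a square) = x^2*z - x*y - z
trace(b a b a) = trace(b a)*trace(b a) - trace(1)  (split on b) = z^2 - 2
and trace(b a b) = trace(b)*trace(a b) - trace(a)  (reduce the b square) = y*z - x
and trace(b a^2 b a) = trace(a)*trace(b a b a) - trace(b a b)  (reduce the a square) = x*z^2 - y*z - x
trace(b^2) = trace(b)*trace(b) - trace(1)  (reduce the b square) = y^2 - 2
next, trace(b a^2 b) = trace(a)*trace(b^2 a) - trace(b^2)  (reduce the a square) = x*y*z - x^2 - y^2 + 2
trace(a b a^2 b a) = trace(a)*trace(b a^2 b a) - trace(b a^2 b)  (reduce the a square) = x^2*z^2 - 2*x*y*z + y^2 - 2
and trace(b a b a b a) = trace(a b)*trace(a b a b) - trace(a^-1 b^-1)  (split on a) = z^3 - 3*z
next, trace(b a b a b) = trace(b)*trace(a b a b) - trace(a b a)  (reduce the b square) = y*z^2 - x*z - y
trace(a b a^2 b a b) = trace(a)*trace(b a b a b a) - trace(b a b a b)  (reduce the a square) = x*z^3 - y*z^2 - 2*x*z + y
next, trace(b a^2 b a b^-1 a) = trace(a b a^2 b a)*trace(b) - trace(a b a^2 b a b)  (eliminate b^-1) = x^2*y*z^2 - 2*x*y^2*z - x*z^3 + y^3 + y*z^2 + 2*x*z - 3*y
trace(a^-1 b a^2 b a b^-1) = trace(b a^2 b a b^-1)*trace(a) - trace(b a^2 b a b^-1 a)  (eliminate a^-1) = -x^2*y*z^2 + x^3*z + 2*x*y^2*z + x*z^3 - x^2*y - y^3 - y*z^2 - 3*x*z + 3*y
trace(b^-1 a^-2 b a^2 b a) = trace(a^-1 b a^2 b a b^-1)*trace(a) - trace(a^-1 b a^2 b a b^-1 a)  (eliminate a^-1) = -x^3*y*z^2 + x^4*z + 2*x^2*y^2*z + x^2*z^3 - x^3*y - x*y^3 - x*y*z^2 - 4*x^2*z + 4*x*y + z
next, trace(b a^-1 b^-1 a^-2 b a^2) = trace(b^-1 a^-2 b a^2 b)*trace(a) - trace(b^-1 a^-2 b a^2 b a)  (eliminate a^-1) = x^3*y*z^2 - x^4*z - 2*x^2*y^2*z - x^2*z^3 + x^3*y + x*y^3 + x*y*z^2 + 4*x^2*z - 3*x*y - z
trace(a b^-1 a b^2) = trace(a b^2 a)*trace(b) - trace(a b^2 a b)  (eliminate b^-1) = x*y^2*z - x^2*y - y^3 - y*z^2 + x*z + 3*y
trace(b a^3 b) = trace(a)*trace(a b^2 a) - trace(a b^2)  (reduce the a square) = x^2*y*z - x^3 - x*y^2 - y*z + 3*x
next, trace(b a^3 b^2) = trace(b)*trace(b a^3 b) - trace(b a^3)  (reduce the b square) = x^2*y^2*z - x^3*y - x*y^3 - x^2*z - y^2*z + 4*x*y + z
and trace(a b a^2 b^2) = trace(b)*trace(a b a^2 b) - trace(a b a^2)  (reduce the b square) = x*y*z^2 - x^2*z - y^2*z + z
trace(a b^3 a b a) = trace(b)*trace(a b a^2 b^2) - trace(a b a^2 b)  (reduce the b square) = x*y^2*z^2 - x^2*y*z - y^3*z - x*z^2 + 2*y*z + x
trace(a b^3 a b) = trace(b)*trace(b a b a b) - trace(b a b a)  (reduce the b square) = y^2*z^2 - x*y*z - y^2 - z^2 + 2
trace(b a b a^3 b^2) = trace(a)*trace(a b^3 a b a) - trace(a b^3 a b)  (reduce the a square) = x^2*y^2*z^2 - x^3*y*z - x*y^3*z - x^2*z^2 - y^2*z^2 + 3*x*y*z + x^2 + y^2 + z^2 - 2
trace(b^2 a b a b a) = trace(b)*trace(a b a b a b) - trace(a b a b a)  (reduce the b square) = y*z^3 - x*z^2 - 2*y*z + x
trace(b^2 a b a b a^2) = trace(a)*trace(b^2 a b a b a) - trace(b^2 a b a b)  (reduce the a square) = x*y*z^3 - x^2*z^2 - y^2*z^2 - x*y*z + x^2 + y^2 + z^2 - 2
next, trace(b a b a^3 b^2 a) = trace(a)*trace(b^2 a b a b a^2) - trace(b^2 a b a b a)  (reduce the a square) = x^2*y*z^3 - x^3*z^2 - x*y^2*z^2 - x^2*y*z - y*z^3 + x^3 + x*y^2 + 2*x*z^2 + 2*y*z - 3*x
and trace(a b a^3 b^2 a^-1 b) = trace(b a b a^3 b^2)*trace(a) - trace(b a b a^3 b^2 a)  (eliminate a^-1) = x^3*y^2*z^2 - x^4*y*z - x^2*y^3*z - x^2*y*z^3 + 4*x^2*y*z + y*z^3 - x*z^2 - 2*y*z + x
next, trace(a b^2 a^-1 b^-1 a b a^2) = trace(a b a^3 b^2 a^-1)*trace(b) - trace(a b a^3 b^2 a^-1 b)  (eliminate b^-1) = -x^3*y^2*z^2 + x^4*y*z + 2*x^2*y^3*z + x^2*y*z^3 - x^3*y^2 - x*y^4 - 5*x^2*y*z - y^3*z - y*z^3 + 4*x*y^2 + x*z^2 + 3*y*z - x
trace(a^2 b a^2 b a b) = trace(a)*trace(b a b a^2 b a) - trace(b a b a^2 b)  (reduce the a square) = x^2*z^3 - 2*x*y*z^2 - x^2*z + y^2*z + x*y - z
trace(a^2 b a^2 b a) = trace(a)*trace(a b a^2 b a) - trace(a b a^2 b)  (reduce the a square) = x^3*z^2 - 2*x^2*y*z + x*y^2 - x*z^2 + y*z - x
and trace(a b a^2 b a b^2 a) = trace(b)*trace(a^2 b a^2 b a b) - trace(a^2 b a^2 b a)  (reduce the b square) = x^2*y*z^3 - x^3*z^2 - 2*x*y^2*z^2 + x^2*y*z + y^3*z + x*z^2 - 2*y*z + x
and trace(b a b a b a b a) = trace(a b a b)*trace(a b a b) - trace(1)  (split on a) = z^4 - 4*z^2 + 2
trace(a b a b a^2 b a b) = trace(a)*trace(b a b a b a b a) - trace(b a b a b a b)  (reduce the a square) = x*z^4 - y*z^3 - 3*x*z^2 + 2*y*z + x
and trace(a b a^2 b a b^2 a b) = trace(b)*trace(a b a b a^2 b a b) - trace(a b a b a^2 b a)  (reduce the b square) = x*y*z^4 - x^2*z^3 - y^2*z^3 - x*y*z^2 + x^2*z + y^2*z + z
trace(b^-1 a b a^2 b a b^2 a) = trace(a b a^2 b a b^2 a)*trace(b) - trace(a b a^2 b a b^2 a b)  (eliminate b^-1) = x^2*y^2*z^3 - x^3*y*z^2 - 2*x*y^3*z^2 - x*y*z^4 + x^2*y^2*z + x^2*z^3 + y^4*z + y^2*z^3 + 2*x*y*z^2 - x^2*z - 3*y^2*z + x*y - z
trace(a b^2 a^-1 b^-1 a b a^2 b) = trace(b^-1 a b a^2 b a b^2)*trace(a) - trace(b^-1 a b a^2 b a b^2 a)  (eliminate a^-1) = -x^2*y^2*z^3 + x^3*y*z^2 + 2*x*y^3*z^2 + x*y*z^4 - x^2*y^2*z - y^4*z - y^2*z^3 - 3*x*y*z^2 - x^2*z + 3*y^2*z + z
trace(b a^2 b^-1 a b^2 a^-1 b^-1 a) = trace(a b^2 a^-1 b^-1 a b a^2)*trace(b) - trace(a b^2 a^-1 b^-1 a b a^2 b)  (eliminate b^-1) = -x^3*y^3*z^2 + x^4*y^2*z + 2*x^2*y^4*z + 2*x^2*y^2*z^3 - x^3*y^3 - x^3*y*z^2 - x*y^5 - 2*x*y^3*z^2 - x*y*z^4 - 4*x^2*y^2*z + 4*x*y^3 + 4*x*y*z^2 + x^2*z - x*y - z
and trace(a^-1 b a^2 b^-1 a b^2 a^-1 b^-1) = trace(b a^2 b^-1 a b^2 a^-1 b^-1)*trace(a) - trace(b a^2 b^-1 a b^2 a^-1 b^-1 a)  (eliminate a^-1) = x^3*y^3*z^2 - x^4*y^2*z - 2*x^2*y^4*z - 2*x^2*y^2*z^3 + x^3*y^3 + x^3*y*z^2 + x*y^5 + 2*x*y^3*z^2 + x*y*z^4 + 5*x^2*y^2*z - x^3*y - 5*x*y^3 - 5*x*y*z^2 + 4*x*y + z
trace(b^2 a^-1 b^-1 a^-2 b a^2 b^-1 a) = trace(a^-1 b a^2 b^-1 a b^2 a^-1 b^-1)*trace(a) - trace(a^-1 b a^2 b^-1 a b^2 a^-1 b^-1 a)  (eliminate a^-1) = x^4*y^3*z^2 - x^5*y^2*z - 2*x^3*y^4*z - 2*x^3*y^2*z^3 + x^4*y^3 + x^4*y*z^2 + x^2*y^5 + 2*x^2*y^3*z^2 + x^2*y*z^4 + 5*x^3*y^2*z - x^4*y - 5*x^2*y^3 - 5*x^2*y*z^2 - x*y^2*z + 5*x^2*y + y^3 + y*z^2 - 3*y
and trace(a^-1 b a^2 b^-1 a^-1 b^2 a^-1 b^-1 a^-1) = trace(b^2 a^-1 b^-1 a^-2 b a^2 b^-1)*trace(a) - trace(b^2 a^-1 b^-1 a^-2 b a^2 b^-1 a)  (eliminate a^-1) = -x^4*y^3*z^2 + x^5*y^2*z + 2*x^3*y^4*z + 2*x^3*y^2*z^3 - x^4*y^3 - x^2*y^5 - 2*x^2*y^3*z^2 - x^2*y*z^4 - x^5*z - 7*x^3*y^2*z - x^3*z^3 + 2*x^4*y + 6*x^2*y^3 + 6*x^2*y*z^2 + 4*x^3*z + x*y^2*z - 8*x^2*y - y^3 - y*z^2 - x*z + 3*y

-x^4*y^3*z^2 + x^5*y^2*z + 2*x^3*y^4*z + 2*x^3*y^2*z^3 - x^4*y^3 - x^2*y^5 - 2*x^2*y^3*z^2 - x^2*y*z^4 - x^5*z - 7*x^3*y^2*z - x^3*z^3 + 2*x^4*y + 6*x^2*y^3 + 6*x^2*y*z^2 + 4*x^3*z + x*y^2*z - 8*x^2*y - y^3 - y*z^2 - x*z + 3*y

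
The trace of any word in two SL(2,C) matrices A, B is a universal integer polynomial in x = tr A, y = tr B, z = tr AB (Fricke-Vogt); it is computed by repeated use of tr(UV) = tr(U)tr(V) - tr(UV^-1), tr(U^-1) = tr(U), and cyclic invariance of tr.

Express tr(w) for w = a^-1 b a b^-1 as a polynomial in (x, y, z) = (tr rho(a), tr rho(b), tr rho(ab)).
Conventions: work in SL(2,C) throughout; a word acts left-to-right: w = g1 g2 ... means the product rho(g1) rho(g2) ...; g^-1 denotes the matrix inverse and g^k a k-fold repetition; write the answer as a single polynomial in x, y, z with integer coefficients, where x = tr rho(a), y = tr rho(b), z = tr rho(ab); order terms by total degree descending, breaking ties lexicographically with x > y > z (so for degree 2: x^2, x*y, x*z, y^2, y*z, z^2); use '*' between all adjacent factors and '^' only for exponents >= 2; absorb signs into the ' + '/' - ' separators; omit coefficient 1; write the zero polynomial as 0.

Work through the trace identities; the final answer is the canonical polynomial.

-x*y*z + x^2 + y^2 + z^2 - 2

and trace(a b a) = trace(a) * trace(b a) - trace(b)  (reduce the a square) = x*z - y
and trace(a b a b) = trace(b a) * trace(b a) - trace(1)  (split on b) = z^2 - 2
and trace(b a b^-1 a) = trace(a b a) * trace(b) - trace(a b a b)  (eliminate b^-1) = x*y*z - y^2 - z^2 + 2
trace(a^-1 b a b^-1) = trace(b a b^-1) * trace(a) - trace(b a b^-1 a)  (eliminate a^-1) = -x*y*z + x^2 + y^2 + z^2 - 2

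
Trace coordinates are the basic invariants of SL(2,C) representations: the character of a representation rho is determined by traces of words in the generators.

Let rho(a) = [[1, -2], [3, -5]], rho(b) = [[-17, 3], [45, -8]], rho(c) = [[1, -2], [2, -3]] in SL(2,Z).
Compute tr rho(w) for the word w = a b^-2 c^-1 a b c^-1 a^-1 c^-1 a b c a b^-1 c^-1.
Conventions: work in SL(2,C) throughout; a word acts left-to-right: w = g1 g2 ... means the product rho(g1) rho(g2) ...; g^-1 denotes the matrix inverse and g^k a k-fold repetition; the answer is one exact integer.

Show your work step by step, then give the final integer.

413013385728

rho(a) = [[1, -2], [3, -5]]
... * rho(b^-1) = [[-8, -3], [-45, -17]]  ->  [[82, 31], [201, 76]]
... * rho(b^-1) = [[-8, -3], [-45, -17]]  ->  [[-2051, -773], [-5028, -1895]]
... * rho(c^-1) = [[-3, 2], [-2, 1]]  ->  [[7699, -4875], [18874, -11951]]
... * rho(a) = [[1, -2], [3, -5]]  ->  [[-6926, 8977], [-16979, 22007]]
... * rho(b) = [[-17, 3], [45, -8]]  ->  [[521707, -92594], [1278958, -226993]]
... * rho(c^-1) = [[-3, 2], [-2, 1]]  ->  [[-1379933, 950820], [-3382888, 2330923]]
... * rho(a^-1) = [[-5, 2], [-3, 1]]  ->  [[4047205, -1809046], [9921671, -4434853]]
... * rho(c^-1) = [[-3, 2], [-2, 1]]  ->  [[-8523523, 6285364], [-20895307, 15408489]]
... * rho(a) = [[1, -2], [3, -5]]  ->  [[10332569, -14379774], [25330160, -35251831]]
... * rho(b) = [[-17, 3], [45, -8]]  ->  [[-822743503, 146035899], [-2016945115, 358005128]]
... * rho(c) = [[1, -2], [2, -3]]  ->  [[-530671705, 1207379309], [-1300934859, 2959874846]]
... * rho(a) = [[1, -2], [3, -5]]  ->  [[3091466222, -4975553135], [7578689679, -12197504512]]
... * rho(b^-1) = [[-8, -3], [-45, -17]]  ->  [[199168161299, 75310004629], [488258185608, 184621507667]]
... * rho(c^-1) = [[-3, 2], [-2, 1]]  ->  [[-748124493155, 473646327227], [-1834017572158, 1161137878883]]
tr = -748124493155 + 1161137878883 = 413013385728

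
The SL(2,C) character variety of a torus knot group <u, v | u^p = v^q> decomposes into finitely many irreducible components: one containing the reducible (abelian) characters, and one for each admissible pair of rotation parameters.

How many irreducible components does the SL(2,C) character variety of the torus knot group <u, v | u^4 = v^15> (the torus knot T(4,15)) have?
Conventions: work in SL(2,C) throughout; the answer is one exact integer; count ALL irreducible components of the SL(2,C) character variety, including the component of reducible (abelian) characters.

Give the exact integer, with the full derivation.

For T(4,15): irreducibility forces the central element u^4 = v^15 to one of +I, -I.
This locks tr(u) to 2*cos(pi*alpha/4), alpha in 1..3, and tr(v) to 2*cos(pi*beta/15), beta in 1..14, on each component of irreducible characters.
The two central values (-1)^alpha I and (-1)^beta I must be the same matrix, so alpha and beta share a parity.
Counting: 2 odd alphas x 7 odd betas + 1 even alphas x 7 even betas = 14 + 7 = 21.
components with irreducible characters: 21; plus the single component of reducible (abelian) characters: total 22.

22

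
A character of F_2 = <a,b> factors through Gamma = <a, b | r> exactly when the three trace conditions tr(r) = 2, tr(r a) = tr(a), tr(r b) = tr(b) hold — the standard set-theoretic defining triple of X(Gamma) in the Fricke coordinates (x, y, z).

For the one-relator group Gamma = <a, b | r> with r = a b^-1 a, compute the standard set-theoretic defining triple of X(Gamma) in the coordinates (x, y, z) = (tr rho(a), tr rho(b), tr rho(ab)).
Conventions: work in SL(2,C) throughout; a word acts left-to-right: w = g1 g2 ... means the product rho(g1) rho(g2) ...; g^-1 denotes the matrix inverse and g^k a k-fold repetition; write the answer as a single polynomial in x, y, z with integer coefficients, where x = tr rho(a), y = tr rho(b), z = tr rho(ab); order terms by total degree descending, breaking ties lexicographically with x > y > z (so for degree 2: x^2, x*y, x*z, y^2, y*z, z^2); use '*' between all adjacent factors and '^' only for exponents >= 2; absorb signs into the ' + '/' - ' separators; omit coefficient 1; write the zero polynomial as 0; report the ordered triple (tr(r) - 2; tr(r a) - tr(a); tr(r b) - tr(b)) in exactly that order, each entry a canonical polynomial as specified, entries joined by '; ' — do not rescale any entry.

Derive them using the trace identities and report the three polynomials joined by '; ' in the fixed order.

tr(a^2) = tr(a)*tr(a) - tr(1) = x^2 - 2
so tr(a^2 b) = tr(a)*tr(b a) - tr(b) = x*z - y
reduce: tr(a b^-1 a) = tr(a^2)*tr(b) - tr(a^2 b) = x^2*y - x*z - y
reduce: tr(a^3) = tr(a)*tr(a^2) - tr(a) = x^3 - 3*x
tr(a^3 b) = tr(a)*tr(a b a) - tr(a b) = x^2*z - x*y - z
reduce: tr(a b^-1 a^2) = tr(a^3)*tr(b) - tr(a^3 b) = x^3*y - x^2*z - 2*x*y + z
tr(a b a b) = tr(a b)*tr(a b) - tr(1) = z^2 - 2
reduce: tr(a b^-1 a b) = tr(a b a)*tr(b) - tr(a b a b) = x*y*z - y^2 - z^2 + 2
assemble the triple (tr(r) - 2; tr(r a) - x; tr(r b) - y)

x^2*y - x*z - y - 2; x^3*y - x^2*z - 2*x*y - x + z; x*y*z - y^2 - z^2 - y + 2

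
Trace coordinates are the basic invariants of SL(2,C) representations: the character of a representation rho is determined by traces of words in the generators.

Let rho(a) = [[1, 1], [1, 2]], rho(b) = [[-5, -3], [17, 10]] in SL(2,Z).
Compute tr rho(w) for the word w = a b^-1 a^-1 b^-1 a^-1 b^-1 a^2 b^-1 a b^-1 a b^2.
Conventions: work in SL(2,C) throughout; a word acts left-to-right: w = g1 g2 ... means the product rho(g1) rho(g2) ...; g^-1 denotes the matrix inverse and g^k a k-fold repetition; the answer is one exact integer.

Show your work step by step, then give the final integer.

-1171925358

rho(a) = [[1, 1], [1, 2]]
... * rho(b^-1) = [[10, 3], [-17, -5]]  ->  [[-7, -2], [-24, -7]]
... * rho(a^-1) = [[2, -1], [-1, 1]]  ->  [[-12, 5], [-41, 17]]
... * rho(b^-1) = [[10, 3], [-17, -5]]  ->  [[-205, -61], [-699, -208]]
... * rho(a^-1) = [[2, -1], [-1, 1]]  ->  [[-349, 144], [-1190, 491]]
... * rho(b^-1) = [[10, 3], [-17, -5]]  ->  [[-5938, -1767], [-20247, -6025]]
... * rho(a) = [[1, 1], [1, 2]]  ->  [[-7705, -9472], [-26272, -32297]]
... * rho(a) = [[1, 1], [1, 2]]  ->  [[-17177, -26649], [-58569, -90866]]
... * rho(b^-1) = [[10, 3], [-17, -5]]  ->  [[281263, 81714], [959032, 278623]]
... * rho(a) = [[1, 1], [1, 2]]  ->  [[362977, 444691], [1237655, 1516278]]
... * rho(b^-1) = [[10, 3], [-17, -5]]  ->  [[-3929977, -1134524], [-13400176, -3868425]]
... * rho(a) = [[1, 1], [1, 2]]  ->  [[-5064501, -6199025], [-17268601, -21137026]]
... * rho(b) = [[-5, -3], [17, 10]]  ->  [[-80060920, -46796747], [-272986437, -159564457]]
... * rho(b) = [[-5, -3], [17, 10]]  ->  [[-395240099, -227784710], [-1347663584, -776685259]]
tr = -395240099 + -776685259 = -1171925358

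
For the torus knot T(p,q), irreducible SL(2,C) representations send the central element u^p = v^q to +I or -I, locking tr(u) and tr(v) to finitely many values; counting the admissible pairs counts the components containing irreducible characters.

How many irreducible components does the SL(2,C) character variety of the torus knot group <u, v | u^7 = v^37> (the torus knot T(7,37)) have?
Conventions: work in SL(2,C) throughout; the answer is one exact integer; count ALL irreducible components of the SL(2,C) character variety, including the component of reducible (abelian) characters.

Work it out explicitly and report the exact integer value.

For T(7,37): irreducibility forces the central element u^7 = v^37 to one of +I, -I.
This locks tr(u) to 2*cos(pi*alpha/7), alpha in 1..6, and tr(v) to 2*cos(pi*beta/37), beta in 1..36, on each component of irreducible characters.
Consistency of u^7 = (-1)^alpha I with v^37 = (-1)^beta I forces alpha = beta (mod 2).
count pairs: odd alpha (3 choices) x odd beta (18), plus even alpha (3) x even beta (18): 3*18 + 3*18 = 108.
Total: 108 irreducible-character components + 1 reducible (abelian) component = 109.

109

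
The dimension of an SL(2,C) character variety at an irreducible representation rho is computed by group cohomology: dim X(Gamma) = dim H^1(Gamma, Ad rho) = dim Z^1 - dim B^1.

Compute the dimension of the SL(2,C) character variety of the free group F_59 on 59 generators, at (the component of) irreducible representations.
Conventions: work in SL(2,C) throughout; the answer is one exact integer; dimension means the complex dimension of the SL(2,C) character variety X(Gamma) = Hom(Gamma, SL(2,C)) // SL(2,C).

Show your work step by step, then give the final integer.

Gamma = F_59 has 59 generators and no relators.
Z^1(Gamma, Ad rho) = (sl_2)^59: a cocycle is a free choice of one sl_2 vector per generator, so dim Z^1 = 3*59 = 177.
dim B^1 = 3: the coboundary map is injective because an irreducible image has centralizer 0 in sl_2.
dim X = dim H^1 = dim Z^1 - dim B^1 = 177 - 3 = 174.

174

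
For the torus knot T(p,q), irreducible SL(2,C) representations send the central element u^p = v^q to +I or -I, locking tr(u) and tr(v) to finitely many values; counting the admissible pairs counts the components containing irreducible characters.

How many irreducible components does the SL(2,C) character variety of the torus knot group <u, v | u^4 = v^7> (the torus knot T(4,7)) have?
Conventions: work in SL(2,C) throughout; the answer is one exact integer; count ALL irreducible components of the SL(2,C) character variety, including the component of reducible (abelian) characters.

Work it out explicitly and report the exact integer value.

10

Gamma = < u, v | u^4 = v^7 > (torus knot T(4,7)); the central element u^4 = v^7 acts as +I or -I in any irreducible SL(2,C) representation.
This locks tr(u) to 2*cos(pi*alpha/4), alpha in 1..3, and tr(v) to 2*cos(pi*beta/7), beta in 1..6, on each component of irreducible characters.
Consistency of u^4 = (-1)^alpha I with v^7 = (-1)^beta I forces alpha = beta (mod 2).
Enumerate parity-matched pairs: 2*3 odd-odd plus 1*3 even-even gives 9.
That is 9 components of irreducible characters, and with the reducible (abelian) component the total is 10.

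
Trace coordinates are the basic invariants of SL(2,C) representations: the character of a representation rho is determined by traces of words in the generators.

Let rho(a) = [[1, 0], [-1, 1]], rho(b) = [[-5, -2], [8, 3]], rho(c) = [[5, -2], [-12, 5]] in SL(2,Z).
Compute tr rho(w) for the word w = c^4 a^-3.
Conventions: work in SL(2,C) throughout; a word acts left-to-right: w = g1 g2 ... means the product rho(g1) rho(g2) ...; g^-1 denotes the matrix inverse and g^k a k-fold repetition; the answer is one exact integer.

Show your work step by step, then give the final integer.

rho(c) = [[5, -2], [-12, 5]]
... * rho(c) = [[5, -2], [-12, 5]]  ->  [[49, -20], [-120, 49]]
... * rho(c) = [[5, -2], [-12, 5]]  ->  [[485, -198], [-1188, 485]]
... * rho(c) = [[5, -2], [-12, 5]]  ->  [[4801, -1960], [-11760, 4801]]
... * rho(a^-1) = [[1, 0], [1, 1]]  ->  [[2841, -1960], [-6959, 4801]]
... * rho(a^-1) = [[1, 0], [1, 1]]  ->  [[881, -1960], [-2158, 4801]]
... * rho(a^-1) = [[1, 0], [1, 1]]  ->  [[-1079, -1960], [2643, 4801]]
tr = -1079 + 4801 = 3722

3722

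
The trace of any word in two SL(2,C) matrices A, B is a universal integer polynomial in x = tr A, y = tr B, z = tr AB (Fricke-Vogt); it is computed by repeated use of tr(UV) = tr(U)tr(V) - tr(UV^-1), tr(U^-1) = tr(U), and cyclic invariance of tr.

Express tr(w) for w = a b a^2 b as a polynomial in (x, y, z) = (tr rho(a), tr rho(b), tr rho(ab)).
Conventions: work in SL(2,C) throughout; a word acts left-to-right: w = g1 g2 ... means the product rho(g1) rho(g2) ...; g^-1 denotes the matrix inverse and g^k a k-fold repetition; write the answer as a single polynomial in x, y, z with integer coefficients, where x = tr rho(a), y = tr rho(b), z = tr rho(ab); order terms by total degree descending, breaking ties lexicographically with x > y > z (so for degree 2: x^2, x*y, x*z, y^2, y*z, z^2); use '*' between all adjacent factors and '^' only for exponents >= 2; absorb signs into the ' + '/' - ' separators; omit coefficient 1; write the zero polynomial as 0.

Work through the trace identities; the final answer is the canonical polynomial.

x*z^2 - y*z - x

tr(b a b a) = tr(a b)*tr(a b) - tr(1)  (split on a) = z^2 - 2
tr(b a b) = tr(b)*tr(a b) - tr(a)  (reduce the b square) = y*z - x
tr(a b a^2 b) = tr(a)*tr(b a b a) - tr(b a b)  (reduce the a square) = x*z^2 - y*z - x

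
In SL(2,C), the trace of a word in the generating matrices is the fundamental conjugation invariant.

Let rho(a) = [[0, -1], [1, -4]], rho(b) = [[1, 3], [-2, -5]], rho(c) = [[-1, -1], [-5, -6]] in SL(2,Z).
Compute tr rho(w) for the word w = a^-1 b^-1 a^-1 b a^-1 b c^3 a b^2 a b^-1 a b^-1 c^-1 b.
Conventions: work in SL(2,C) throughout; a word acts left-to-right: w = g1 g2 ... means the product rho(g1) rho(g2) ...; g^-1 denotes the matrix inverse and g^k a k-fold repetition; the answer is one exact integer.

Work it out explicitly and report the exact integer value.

-101473181551

rho(a^-1) = [[-4, 1], [-1, 0]]
... * rho(b^-1) = [[-5, -3], [2, 1]]  ->  [[22, 13], [5, 3]]
... * rho(a^-1) = [[-4, 1], [-1, 0]]  ->  [[-101, 22], [-23, 5]]
... * rho(b) = [[1, 3], [-2, -5]]  ->  [[-145, -413], [-33, -94]]
... * rho(a^-1) = [[-4, 1], [-1, 0]]  ->  [[993, -145], [226, -33]]
... * rho(b) = [[1, 3], [-2, -5]]  ->  [[1283, 3704], [292, 843]]
... * rho(c) = [[-1, -1], [-5, -6]]  ->  [[-19803, -23507], [-4507, -5350]]
... * rho(c) = [[-1, -1], [-5, -6]]  ->  [[137338, 160845], [31257, 36607]]
... * rho(c) = [[-1, -1], [-5, -6]]  ->  [[-941563, -1102408], [-214292, -250899]]
... * rho(a) = [[0, -1], [1, -4]]  ->  [[-1102408, 5351195], [-250899, 1217888]]
... * rho(b) = [[1, 3], [-2, -5]]  ->  [[-11804798, -30063199], [-2686675, -6842137]]
... * rho(b) = [[1, 3], [-2, -5]]  ->  [[48321600, 114901601], [10997599, 26150660]]
... * rho(a) = [[0, -1], [1, -4]]  ->  [[114901601, -507928004], [26150660, -115600239]]
... * rho(b^-1) = [[-5, -3], [2, 1]]  ->  [[-1590364013, -852632807], [-361953778, -194052219]]
... * rho(a) = [[0, -1], [1, -4]]  ->  [[-852632807, 5000895241], [-194052219, 1138162654]]
... * rho(b^-1) = [[-5, -3], [2, 1]]  ->  [[14264954517, 7558793662], [3246586403, 1720319311]]
... * rho(c^-1) = [[-6, 1], [5, -1]]  ->  [[-47795758792, 6706160855], [-10877921863, 1526267092]]
... * rho(b) = [[1, 3], [-2, -5]]  ->  [[-61208080502, -176918080651], [-13930456047, -40265101049]]
tr = -61208080502 + -40265101049 = -101473181551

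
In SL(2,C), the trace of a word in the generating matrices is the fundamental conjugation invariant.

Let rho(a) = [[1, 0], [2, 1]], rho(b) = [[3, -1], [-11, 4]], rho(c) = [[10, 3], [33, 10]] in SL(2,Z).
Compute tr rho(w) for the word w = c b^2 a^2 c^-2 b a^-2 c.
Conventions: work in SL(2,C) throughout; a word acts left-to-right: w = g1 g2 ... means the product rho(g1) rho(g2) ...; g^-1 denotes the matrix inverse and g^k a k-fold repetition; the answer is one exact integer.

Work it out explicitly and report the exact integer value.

-754830

rho(c) = [[10, 3], [33, 10]]
... * rho(b) = [[3, -1], [-11, 4]]  ->  [[-3, 2], [-11, 7]]
... * rho(b) = [[3, -1], [-11, 4]]  ->  [[-31, 11], [-110, 39]]
... * rho(a) = [[1, 0], [2, 1]]  ->  [[-9, 11], [-32, 39]]
... * rho(a) = [[1, 0], [2, 1]]  ->  [[13, 11], [46, 39]]
... * rho(c^-1) = [[10, -3], [-33, 10]]  ->  [[-233, 71], [-827, 252]]
... * rho(c^-1) = [[10, -3], [-33, 10]]  ->  [[-4673, 1409], [-16586, 5001]]
... * rho(b) = [[3, -1], [-11, 4]]  ->  [[-29518, 10309], [-104769, 36590]]
... * rho(a^-1) = [[1, 0], [-2, 1]]  ->  [[-50136, 10309], [-177949, 36590]]
... * rho(a^-1) = [[1, 0], [-2, 1]]  ->  [[-70754, 10309], [-251129, 36590]]
... * rho(c) = [[10, 3], [33, 10]]  ->  [[-367343, -109172], [-1303820, -387487]]
tr = -367343 + -387487 = -754830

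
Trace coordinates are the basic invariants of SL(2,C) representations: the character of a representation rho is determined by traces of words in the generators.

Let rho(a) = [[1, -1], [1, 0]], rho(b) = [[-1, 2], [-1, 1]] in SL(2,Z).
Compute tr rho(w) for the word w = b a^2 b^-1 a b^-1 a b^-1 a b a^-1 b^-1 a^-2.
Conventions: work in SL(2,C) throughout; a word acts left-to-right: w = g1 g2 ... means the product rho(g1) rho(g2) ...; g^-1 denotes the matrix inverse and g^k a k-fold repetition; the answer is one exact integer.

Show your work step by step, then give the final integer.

13

rho(b) = [[-1, 2], [-1, 1]]
... * rho(a) = [[1, -1], [1, 0]]  ->  [[1, 1], [0, 1]]
... * rho(a) = [[1, -1], [1, 0]]  ->  [[2, -1], [1, 0]]
... * rho(b^-1) = [[1, -2], [1, -1]]  ->  [[1, -3], [1, -2]]
... * rho(a) = [[1, -1], [1, 0]]  ->  [[-2, -1], [-1, -1]]
... * rho(b^-1) = [[1, -2], [1, -1]]  ->  [[-3, 5], [-2, 3]]
... * rho(a) = [[1, -1], [1, 0]]  ->  [[2, 3], [1, 2]]
... * rho(b^-1) = [[1, -2], [1, -1]]  ->  [[5, -7], [3, -4]]
... * rho(a) = [[1, -1], [1, 0]]  ->  [[-2, -5], [-1, -3]]
... * rho(b) = [[-1, 2], [-1, 1]]  ->  [[7, -9], [4, -5]]
... * rho(a^-1) = [[0, 1], [-1, 1]]  ->  [[9, -2], [5, -1]]
... * rho(b^-1) = [[1, -2], [1, -1]]  ->  [[7, -16], [4, -9]]
... * rho(a^-1) = [[0, 1], [-1, 1]]  ->  [[16, -9], [9, -5]]
... * rho(a^-1) = [[0, 1], [-1, 1]]  ->  [[9, 7], [5, 4]]
tr = 9 + 4 = 13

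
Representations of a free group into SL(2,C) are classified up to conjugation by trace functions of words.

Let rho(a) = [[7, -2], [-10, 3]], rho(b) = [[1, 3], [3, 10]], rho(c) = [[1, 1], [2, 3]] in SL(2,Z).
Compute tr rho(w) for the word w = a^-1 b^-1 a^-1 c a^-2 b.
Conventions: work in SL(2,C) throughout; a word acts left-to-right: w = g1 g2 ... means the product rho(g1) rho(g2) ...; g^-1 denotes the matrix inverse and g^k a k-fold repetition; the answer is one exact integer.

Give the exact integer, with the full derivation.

-2000

rho(a^-1) = [[3, 2], [10, 7]]
... * rho(b^-1) = [[10, -3], [-3, 1]]  ->  [[24, -7], [79, -23]]
... * rho(a^-1) = [[3, 2], [10, 7]]  ->  [[2, -1], [7, -3]]
... * rho(c) = [[1, 1], [2, 3]]  ->  [[0, -1], [1, -2]]
... * rho(a^-1) = [[3, 2], [10, 7]]  ->  [[-10, -7], [-17, -12]]
... * rho(a^-1) = [[3, 2], [10, 7]]  ->  [[-100, -69], [-171, -118]]
... * rho(b) = [[1, 3], [3, 10]]  ->  [[-307, -990], [-525, -1693]]
tr = -307 + -1693 = -2000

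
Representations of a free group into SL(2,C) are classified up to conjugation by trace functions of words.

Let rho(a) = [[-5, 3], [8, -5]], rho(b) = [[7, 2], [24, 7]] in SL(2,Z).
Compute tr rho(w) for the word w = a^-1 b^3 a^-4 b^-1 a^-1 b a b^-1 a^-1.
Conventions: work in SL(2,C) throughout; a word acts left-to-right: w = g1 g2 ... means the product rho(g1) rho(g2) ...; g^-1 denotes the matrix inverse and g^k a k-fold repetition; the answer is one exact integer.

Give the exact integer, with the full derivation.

rho(a^-1) = [[-5, -3], [-8, -5]]
... * rho(b) = [[7, 2], [24, 7]]  ->  [[-107, -31], [-176, -51]]
... * rho(b) = [[7, 2], [24, 7]]  ->  [[-1493, -431], [-2456, -709]]
... * rho(b) = [[7, 2], [24, 7]]  ->  [[-20795, -6003], [-34208, -9875]]
... * rho(a^-1) = [[-5, -3], [-8, -5]]  ->  [[151999, 92400], [250040, 151999]]
... * rho(a^-1) = [[-5, -3], [-8, -5]]  ->  [[-1499195, -917997], [-2466192, -1510115]]
... * rho(a^-1) = [[-5, -3], [-8, -5]]  ->  [[14839951, 9087570], [24411880, 14949151]]
... * rho(a^-1) = [[-5, -3], [-8, -5]]  ->  [[-146900315, -89957703], [-241652608, -147981395]]
... * rho(b^-1) = [[7, -2], [-24, 7]]  ->  [[1130682667, -335903291], [1859985224, -552564549]]
... * rho(a^-1) = [[-5, -3], [-8, -5]]  ->  [[-2966187007, -1712531546], [-4879409728, -2817132927]]
... * rho(b) = [[7, 2], [24, 7]]  ->  [[-61864066153, -17920094836], [-101767058344, -29478749945]]
... * rho(a) = [[-5, 3], [8, -5]]  ->  [[165959572077, -95991724279], [273005292160, -157907425307]]
... * rho(b^-1) = [[7, -2], [-24, 7]]  ->  [[3465518387235, -1003861214107], [5700815252488, -1651362561469]]
... * rho(a^-1) = [[-5, -3], [-8, -5]]  ->  [[-9296702223319, -5377249091170], [-15293175770688, -8845632950119]]
tr = -9296702223319 + -8845632950119 = -18142335173438

-18142335173438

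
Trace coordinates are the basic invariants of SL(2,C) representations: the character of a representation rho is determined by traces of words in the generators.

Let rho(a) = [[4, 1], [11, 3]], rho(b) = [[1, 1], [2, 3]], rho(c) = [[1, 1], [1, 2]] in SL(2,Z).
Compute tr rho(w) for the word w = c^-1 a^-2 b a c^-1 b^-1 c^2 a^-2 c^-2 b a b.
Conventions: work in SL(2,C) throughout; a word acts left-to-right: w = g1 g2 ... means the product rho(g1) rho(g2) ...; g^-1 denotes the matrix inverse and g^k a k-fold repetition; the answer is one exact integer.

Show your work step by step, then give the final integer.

103354

rho(c^-1) = [[2, -1], [-1, 1]]
... * rho(a^-1) = [[3, -1], [-11, 4]]  ->  [[17, -6], [-14, 5]]
... * rho(a^-1) = [[3, -1], [-11, 4]]  ->  [[117, -41], [-97, 34]]
... * rho(b) = [[1, 1], [2, 3]]  ->  [[35, -6], [-29, 5]]
... * rho(a) = [[4, 1], [11, 3]]  ->  [[74, 17], [-61, -14]]
... * rho(c^-1) = [[2, -1], [-1, 1]]  ->  [[131, -57], [-108, 47]]
... * rho(b^-1) = [[3, -1], [-2, 1]]  ->  [[507, -188], [-418, 155]]
... * rho(c) = [[1, 1], [1, 2]]  ->  [[319, 131], [-263, -108]]
... * rho(c) = [[1, 1], [1, 2]]  ->  [[450, 581], [-371, -479]]
... * rho(a^-1) = [[3, -1], [-11, 4]]  ->  [[-5041, 1874], [4156, -1545]]
... * rho(a^-1) = [[3, -1], [-11, 4]]  ->  [[-35737, 12537], [29463, -10336]]
... * rho(c^-1) = [[2, -1], [-1, 1]]  ->  [[-84011, 48274], [69262, -39799]]
... * rho(c^-1) = [[2, -1], [-1, 1]]  ->  [[-216296, 132285], [178323, -109061]]
... * rho(b) = [[1, 1], [2, 3]]  ->  [[48274, 180559], [-39799, -148860]]
... * rho(a) = [[4, 1], [11, 3]]  ->  [[2179245, 589951], [-1796656, -486379]]
... * rho(b) = [[1, 1], [2, 3]]  ->  [[3359147, 3949098], [-2769414, -3255793]]
tr = 3359147 + -3255793 = 103354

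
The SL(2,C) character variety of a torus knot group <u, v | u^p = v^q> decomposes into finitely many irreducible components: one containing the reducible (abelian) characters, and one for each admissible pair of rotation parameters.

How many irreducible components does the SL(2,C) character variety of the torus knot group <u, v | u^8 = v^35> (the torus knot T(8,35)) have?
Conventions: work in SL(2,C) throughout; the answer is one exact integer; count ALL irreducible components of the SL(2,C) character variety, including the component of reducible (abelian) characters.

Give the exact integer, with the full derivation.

In the torus knot group T(8,35), u^8 = v^35 is central, so an irreducible representation sends it to +I or -I (Schur).
On an irreducible component, tr(u) is locked at 2*cos(pi*alpha/8) for some alpha in 1..7, and tr(v) at 2*cos(pi*beta/35) for some beta in 1..34.
u^8 = (-1)^alpha I and v^35 = (-1)^beta I must agree, so alpha and beta have equal parity.
count pairs: odd alpha (4 choices) x odd beta (17), plus even alpha (3) x even beta (17): 4*17 + 3*17 = 119.
components with irreducible characters: 119; plus the single component of reducible (abelian) characters: total 120.

120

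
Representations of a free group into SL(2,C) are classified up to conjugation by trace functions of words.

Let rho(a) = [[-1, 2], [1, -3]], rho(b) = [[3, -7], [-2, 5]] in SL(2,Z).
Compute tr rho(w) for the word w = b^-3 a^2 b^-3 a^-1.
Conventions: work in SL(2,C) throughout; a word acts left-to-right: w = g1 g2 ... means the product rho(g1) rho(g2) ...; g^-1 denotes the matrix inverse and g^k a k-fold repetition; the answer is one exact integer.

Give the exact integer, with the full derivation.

-251248

rho(b^-1) = [[5, 7], [2, 3]]
... * rho(b^-1) = [[5, 7], [2, 3]]  ->  [[39, 56], [16, 23]]
... * rho(b^-1) = [[5, 7], [2, 3]]  ->  [[307, 441], [126, 181]]
... * rho(a) = [[-1, 2], [1, -3]]  ->  [[134, -709], [55, -291]]
... * rho(a) = [[-1, 2], [1, -3]]  ->  [[-843, 2395], [-346, 983]]
... * rho(b^-1) = [[5, 7], [2, 3]]  ->  [[575, 1284], [236, 527]]
... * rho(b^-1) = [[5, 7], [2, 3]]  ->  [[5443, 7877], [2234, 3233]]
... * rho(b^-1) = [[5, 7], [2, 3]]  ->  [[42969, 61732], [17636, 25337]]
... * rho(a^-1) = [[-3, -2], [-1, -1]]  ->  [[-190639, -147670], [-78245, -60609]]
tr = -190639 + -60609 = -251248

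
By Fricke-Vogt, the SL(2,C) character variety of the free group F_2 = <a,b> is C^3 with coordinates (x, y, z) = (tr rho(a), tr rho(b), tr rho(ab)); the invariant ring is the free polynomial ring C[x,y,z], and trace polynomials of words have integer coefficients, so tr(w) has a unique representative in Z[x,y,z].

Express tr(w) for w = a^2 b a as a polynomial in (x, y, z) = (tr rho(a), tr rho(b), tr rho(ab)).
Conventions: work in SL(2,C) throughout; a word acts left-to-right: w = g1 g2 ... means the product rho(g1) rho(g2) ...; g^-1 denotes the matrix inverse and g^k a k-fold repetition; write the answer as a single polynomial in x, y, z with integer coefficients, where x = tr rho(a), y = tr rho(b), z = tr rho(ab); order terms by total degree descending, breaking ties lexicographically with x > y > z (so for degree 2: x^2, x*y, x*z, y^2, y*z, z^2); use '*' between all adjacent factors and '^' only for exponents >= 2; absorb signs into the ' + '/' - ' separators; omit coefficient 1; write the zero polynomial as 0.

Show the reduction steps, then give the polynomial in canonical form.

x^2*z - x*y - z

trace(b a^2) = trace(a) * trace(b a) - trace(b)   [square of a] = x*z - y
so trace(a^2 b a) = trace(a) * trace(b a^2) - trace(b a)   [square of a] = x^2*z - x*y - z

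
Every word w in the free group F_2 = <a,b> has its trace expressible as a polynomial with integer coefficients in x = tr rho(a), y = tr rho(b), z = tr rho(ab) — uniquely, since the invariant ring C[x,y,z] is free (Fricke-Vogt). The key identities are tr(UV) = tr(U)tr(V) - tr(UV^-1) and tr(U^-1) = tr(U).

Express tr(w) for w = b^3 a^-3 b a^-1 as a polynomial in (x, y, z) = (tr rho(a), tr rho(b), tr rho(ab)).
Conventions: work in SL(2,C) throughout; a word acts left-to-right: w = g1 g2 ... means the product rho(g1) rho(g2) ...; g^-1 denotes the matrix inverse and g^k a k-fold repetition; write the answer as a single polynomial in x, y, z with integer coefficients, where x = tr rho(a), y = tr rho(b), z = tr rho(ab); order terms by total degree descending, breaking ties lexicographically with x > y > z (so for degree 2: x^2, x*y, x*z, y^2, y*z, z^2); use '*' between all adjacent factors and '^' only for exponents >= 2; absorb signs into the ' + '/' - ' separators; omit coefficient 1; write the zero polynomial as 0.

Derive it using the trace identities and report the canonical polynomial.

x^4*y^4 - 2*x^3*y^3*z - 2*x^4*y^2 - 2*x^2*y^4 + x^2*y^2*z^2 + 3*x^3*y*z + 3*x*y^3*z + 4*x^2*y^2 - x^2*z^2 - y^2*z^2 - 5*x*y*z + x^2 + y^2 + z^2 - 2

tr(b^2) = tr(b) * tr(b) - tr(1)  (reduce the b square) = y^2 - 2
next, tr(b^3) = tr(b) * tr(b^2) - tr(b)  (reduce the b square) = y^3 - 3*y
tr(b^4) = tr(b) * tr(b^3) - tr(b^2)  (reduce the b square) = y^4 - 4*y^2 + 2
and tr(a b^2) = tr(b) * tr(a b) - tr(a)  (reduce the b square) = y*z - x
and tr(b a b^2) = tr(b) * tr(a b^2) - tr(a b)  (reduce the b square) = y^2*z - x*y - z
and tr(b^4 a) = tr(b) * tr(b a b^2) - tr(b a b)  (reduce the b square) = y^3*z - x*y^2 - 2*y*z + x
and tr(b^3 a^-1 b) = tr(b^4) * tr(a) - tr(b^4 a)  (eliminate a^-1) = x*y^4 - y^3*z - 3*x*y^2 + 2*y*z + x
next, tr(a b a b) = tr(b a) * tr(b a) - tr(1)  (split on b) = z^2 - 2
and tr(a b a) = tr(a) * tr(b a) - tr(b)  (reduce the a square) = x*z - y
tr(b a b a b) = tr(b) * tr(a b a b) - tr(a b a)  (reduce the b square) = y*z^2 - x*z - y
and tr(b a b^3 a) = tr(b) * tr(b a b a b) - tr(b a b a)  (reduce the b square) = y^2*z^2 - x*y*z - y^2 - z^2 + 2
next, tr(b^3 a^-1 b a) = tr(b a b^3) * tr(a) - tr(b a b^3 a)  (eliminate a^-1) = x*y^3*z - x^2*y^2 - y^2*z^2 - x*y*z + x^2 + y^2 + z^2 - 2
tr(b a^-1 b^3 a^-1) = tr(b^3 a^-1 b) * tr(a) - tr(b^3 a^-1 b a)  (eliminate a^-1) = x^2*y^4 - 2*x*y^3*z - 2*x^2*y^2 + y^2*z^2 + 3*x*y*z - y^2 - z^2 + 2
and tr(b a^-1 b^3 a^-2) = tr(b a^-1 b^3 a^-1) * tr(a) - tr(b a^-1 b^3)  (eliminate a^-1) = x^3*y^4 - 2*x^2*y^3*z - 2*x^3*y^2 - x*y^4 + x*y^2*z^2 + 3*x^2*y*z + y^3*z + 2*x*y^2 - x*z^2 - 2*y*z + x
tr(b^3 a^-3 b a^-1) = tr(b a^-1 b^3 a^-2) * tr(a) - tr(b a^-1 b^3 a^-1)  (eliminate a^-1) = x^4*y^4 - 2*x^3*y^3*z - 2*x^4*y^2 - 2*x^2*y^4 + x^2*y^2*z^2 + 3*x^3*y*z + 3*x*y^3*z + 4*x^2*y^2 - x^2*z^2 - y^2*z^2 - 5*x*y*z + x^2 + y^2 + z^2 - 2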